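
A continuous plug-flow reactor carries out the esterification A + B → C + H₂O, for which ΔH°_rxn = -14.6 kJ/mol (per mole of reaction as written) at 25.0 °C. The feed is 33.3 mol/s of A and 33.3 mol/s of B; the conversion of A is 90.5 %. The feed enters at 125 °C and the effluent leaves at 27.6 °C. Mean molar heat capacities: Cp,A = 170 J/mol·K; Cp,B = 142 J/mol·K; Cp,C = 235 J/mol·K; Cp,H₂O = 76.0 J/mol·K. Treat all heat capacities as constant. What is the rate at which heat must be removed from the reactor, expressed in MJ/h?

Extent of reaction ξ = 0.905 × 33.3 = 30.136 mol/s
Reaction term: ξ·ΔH°_rxn = 30.136 × -14.6 = -439.99 kJ/s
Sensible, feed 125→25 °C: -1039 kJ/s
Outlet flows (mol/s): A 3.1635, B 3.1635, C 30.136, H₂O 30.136
Sensible, products 25→27.6 °C: 26.935 kJ/s
Q = ΔH = -1452 kJ/s = -1452 kW
Heat removed = 5227.3 MJ/h

Q_out = 5230 MJ/h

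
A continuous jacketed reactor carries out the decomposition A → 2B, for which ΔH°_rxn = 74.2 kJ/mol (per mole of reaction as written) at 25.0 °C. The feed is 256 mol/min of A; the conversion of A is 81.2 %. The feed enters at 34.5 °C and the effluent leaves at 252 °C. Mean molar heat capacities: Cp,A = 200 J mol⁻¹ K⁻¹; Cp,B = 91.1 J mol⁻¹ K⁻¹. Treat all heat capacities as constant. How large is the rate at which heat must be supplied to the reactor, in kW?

Q_in = 429 kW

Extent of reaction ξ = 0.812 × 256 = 207.87 mol/min
Reaction term: ξ·ΔH°_rxn = 207.87 × 74.2 = 15424 kJ/min
Sensible, feed 34.5→25 °C: -486.4 kJ/min
Outlet flows (mol/min): A 48.128, B 415.74
Sensible, products 25→252 °C: 10782 kJ/min
Q = ΔH = 25720 kJ/min = 428.67 kW
Heat supplied = 428.67 kW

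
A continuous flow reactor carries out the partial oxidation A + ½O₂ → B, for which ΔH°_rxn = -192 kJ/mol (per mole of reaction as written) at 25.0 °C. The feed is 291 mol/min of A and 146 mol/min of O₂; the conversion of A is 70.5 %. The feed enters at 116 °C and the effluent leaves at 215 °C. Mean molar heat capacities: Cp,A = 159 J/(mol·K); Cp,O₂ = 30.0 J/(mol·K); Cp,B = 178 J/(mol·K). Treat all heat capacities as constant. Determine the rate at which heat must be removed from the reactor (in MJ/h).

Extent of reaction ξ = 0.705 × 291 = 205.16 mol/min
Reaction term: ξ·ΔH°_rxn = 205.16 × -192 = -39390 kJ/min
Sensible, feed 116→25 °C: -4609.1 kJ/min
Outlet flows (mol/min): A 85.845, O₂ 43.422, B 205.16
Sensible, products 25→215 °C: 9779.2 kJ/min
Q = ΔH = -34220 kJ/min = -570.33 kW
Heat removed = 2053.2 MJ/h

Q_out = 2050 MJ/h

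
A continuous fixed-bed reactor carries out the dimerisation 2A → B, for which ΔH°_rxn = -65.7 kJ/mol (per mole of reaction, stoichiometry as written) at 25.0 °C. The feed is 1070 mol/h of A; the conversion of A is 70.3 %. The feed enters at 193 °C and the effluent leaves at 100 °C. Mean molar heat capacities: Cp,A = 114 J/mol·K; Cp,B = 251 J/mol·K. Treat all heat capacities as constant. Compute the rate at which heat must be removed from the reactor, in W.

Extent of reaction ξ = 0.703 × 1070 / 2 = 376.1 mol/h
Reaction term: ξ·ΔH°_rxn = 376.1 × -65.7 = -24710 kJ/h
Sensible, feed 193→25 °C: -20493 kJ/h
Outlet flows (mol/h): A 317.79, B 376.1
Sensible, products 25→100 °C: 9797.3 kJ/h
Q = ΔH = -35405 kJ/h = -9.8348 kW
Heat removed = 9834.8 W

Q_out = 9830 W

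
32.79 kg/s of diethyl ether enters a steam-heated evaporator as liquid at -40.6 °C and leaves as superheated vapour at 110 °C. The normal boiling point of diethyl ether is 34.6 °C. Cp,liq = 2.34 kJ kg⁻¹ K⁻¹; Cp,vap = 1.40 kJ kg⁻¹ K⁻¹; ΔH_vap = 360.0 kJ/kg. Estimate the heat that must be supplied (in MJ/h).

liquid -40.6→34.6 °C: 175.97 kJ/kg
vaporisation at 34.6 °C: 360 kJ/kg
vapour 34.6→110 °C: 105.56 kJ/kg
Δh = 175.97 + 360 + 105.56 = 641.53 kJ/kg
Q = ṁ·Δh = 32.79 kg/s × 641.53 kJ/kg = 21036 kJ/s
|Q| = 21036 kW = 75729 MJ/h

Q = 75700 MJ/h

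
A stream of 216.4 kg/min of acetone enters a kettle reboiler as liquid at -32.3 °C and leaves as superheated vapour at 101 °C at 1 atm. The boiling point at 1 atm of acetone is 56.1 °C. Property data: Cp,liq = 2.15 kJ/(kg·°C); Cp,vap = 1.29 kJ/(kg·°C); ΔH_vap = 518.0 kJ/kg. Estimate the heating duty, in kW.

Q = 2760 kW

liquid -32.3→56.1 °C: 190.06 kJ/kg
vaporisation at 56.1 °C: 518 kJ/kg
vapour 56.1→101 °C: 57.921 kJ/kg
Δh = 190.06 + 518 + 57.921 = 765.98 kJ/kg
Q = ṁ·Δh = 216.4 kg/min × 765.98 kJ/kg = 165760 kJ/min
|Q| = 2762.6 kW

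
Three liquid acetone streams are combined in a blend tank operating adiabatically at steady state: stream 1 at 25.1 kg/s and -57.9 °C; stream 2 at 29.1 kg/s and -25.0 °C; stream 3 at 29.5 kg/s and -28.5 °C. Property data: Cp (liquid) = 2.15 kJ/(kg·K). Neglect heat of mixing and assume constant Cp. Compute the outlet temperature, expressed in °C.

T_out = -36.1 °C

Energy balance with Q = 0: Σ ṁᵢCp,ᵢ(T_out − Tᵢ) = 0
T_out = Σ ṁᵢCp,ᵢTᵢ / Σ ṁᵢCp,ᵢ
      = -6496.3 / 179.95 = -36.1 °C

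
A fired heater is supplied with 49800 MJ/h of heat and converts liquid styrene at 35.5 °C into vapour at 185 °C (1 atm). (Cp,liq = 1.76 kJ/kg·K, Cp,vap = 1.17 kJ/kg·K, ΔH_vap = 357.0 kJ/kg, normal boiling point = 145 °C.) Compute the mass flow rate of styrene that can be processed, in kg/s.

ṁ = 23.2 kg/s

Δh = 1.76×(145−35.5) + 357.0 + 1.17×(185−145) = 596.52 kJ/kg
Q = 49800 MJ/h = 13833 kJ/s = 13833 kJ/s
ṁ = Q/Δh = 13833 / 596.52 = 23.19 kg/s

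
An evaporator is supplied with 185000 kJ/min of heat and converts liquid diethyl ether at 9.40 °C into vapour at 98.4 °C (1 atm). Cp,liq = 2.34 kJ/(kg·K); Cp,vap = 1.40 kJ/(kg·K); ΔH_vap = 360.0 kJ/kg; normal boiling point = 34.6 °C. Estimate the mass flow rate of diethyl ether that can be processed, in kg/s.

Δh = 2.34×(34.6−9.40) + 360.0 + 1.40×(98.4−34.6) = 508.29 kJ/kg
Q = 185000 kJ/min = 3083.3 kJ/s = 3083.3 kJ/s
ṁ = Q/Δh = 3083.3 / 508.29 = 6.0661 kg/s

ṁ = 6.07 kg/s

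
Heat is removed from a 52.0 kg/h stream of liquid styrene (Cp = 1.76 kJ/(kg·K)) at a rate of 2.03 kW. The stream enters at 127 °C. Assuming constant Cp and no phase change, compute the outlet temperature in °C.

Q = 2.03 kW = 7308 kJ/h
ΔT = Q/(ṁ·Cp) = 7308/(52.0×1.76) = 79.851 K
T_out = 127 − 79.851 = 47.149 °C

T_out = 47.1 °C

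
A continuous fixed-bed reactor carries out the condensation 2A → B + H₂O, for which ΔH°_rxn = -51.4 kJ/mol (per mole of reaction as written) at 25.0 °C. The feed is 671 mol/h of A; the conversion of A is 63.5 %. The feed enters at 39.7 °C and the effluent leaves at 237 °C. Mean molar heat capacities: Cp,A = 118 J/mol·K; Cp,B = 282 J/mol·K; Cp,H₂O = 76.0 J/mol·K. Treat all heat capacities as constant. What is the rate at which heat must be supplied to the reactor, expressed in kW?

Q_in = 2.83 kW

Extent of reaction ξ = 0.635 × 671 / 2 = 213.04 mol/h
Reaction term: ξ·ΔH°_rxn = 213.04 × -51.4 = -10950 kJ/h
Sensible, feed 39.7→25 °C: -1163.9 kJ/h
Outlet flows (mol/h): A 244.92, B 213.04, H₂O 213.04
Sensible, products 25→237 °C: 22296 kJ/h
Q = ΔH = 10182 kJ/h = 2.8282 kW
Heat supplied = 2.8282 kW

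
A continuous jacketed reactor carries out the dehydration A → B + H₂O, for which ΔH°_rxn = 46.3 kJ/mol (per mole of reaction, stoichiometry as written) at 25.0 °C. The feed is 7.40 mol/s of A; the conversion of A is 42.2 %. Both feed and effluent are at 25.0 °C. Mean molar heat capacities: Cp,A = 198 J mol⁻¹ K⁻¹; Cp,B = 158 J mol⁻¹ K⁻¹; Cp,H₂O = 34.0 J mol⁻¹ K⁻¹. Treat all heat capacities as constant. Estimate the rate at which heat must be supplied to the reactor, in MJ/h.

Q_in = 521 MJ/h

Extent of reaction ξ = 0.422 × 7.40 = 3.1228 mol/s
Reaction term: ξ·ΔH°_rxn = 3.1228 × 46.3 = 144.59 kJ/s
Q = ΔH = 144.59 kJ/s = 144.59 kW
Heat supplied = 520.51 MJ/h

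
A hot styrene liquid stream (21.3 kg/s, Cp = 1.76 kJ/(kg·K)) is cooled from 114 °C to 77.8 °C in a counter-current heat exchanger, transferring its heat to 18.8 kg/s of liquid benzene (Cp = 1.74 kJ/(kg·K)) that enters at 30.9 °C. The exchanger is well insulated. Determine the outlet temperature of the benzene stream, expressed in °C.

T_c,out = 72.4 °C

Heat released by hot stream: Q = 21.3 × 1.76 × (114 − 77.8) = 1357.1 kJ/s
Energy balance on cold side (adiabatic exchanger): Q = ṁ_c·Cp_c·(T_c,out − T_c,in)
T_c,out = 30.9 + 1357.1/(18.8 × 1.74) = 72.385 °C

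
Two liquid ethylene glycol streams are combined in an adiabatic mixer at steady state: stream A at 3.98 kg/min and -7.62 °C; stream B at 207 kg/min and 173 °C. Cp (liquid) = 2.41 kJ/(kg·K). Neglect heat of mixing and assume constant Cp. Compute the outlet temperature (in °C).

No heat crosses the boundary, so H_out = H_in.
Σ ṁᵢCp,ᵢTᵢ = 3.98×2.41×-7.62 + 207×2.41×173 = 86231
Σ ṁᵢCp,ᵢ = 3.98×2.41 + 207×2.41 = 508.46
T_out = 86231 / 508.46 = 169.59 °C

T_out = 170 °C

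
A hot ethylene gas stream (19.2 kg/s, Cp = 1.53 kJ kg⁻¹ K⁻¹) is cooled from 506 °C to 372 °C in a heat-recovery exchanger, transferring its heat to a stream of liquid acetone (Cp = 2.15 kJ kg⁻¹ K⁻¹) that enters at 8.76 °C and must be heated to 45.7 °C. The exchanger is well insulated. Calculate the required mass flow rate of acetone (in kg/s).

ṁ_c = 49.6 kg/s

Heat released by hot stream: Q = 19.2 × 1.53 × (506 − 372) = 3936.4 kJ/s
Energy balance on cold side (adiabatic exchanger): Q = ṁ_c·Cp_c·(T_c,out − T_c,in)
ṁ_c = 3936.4 / [2.15 × (45.7 − 8.76)] = 49.564 kg/s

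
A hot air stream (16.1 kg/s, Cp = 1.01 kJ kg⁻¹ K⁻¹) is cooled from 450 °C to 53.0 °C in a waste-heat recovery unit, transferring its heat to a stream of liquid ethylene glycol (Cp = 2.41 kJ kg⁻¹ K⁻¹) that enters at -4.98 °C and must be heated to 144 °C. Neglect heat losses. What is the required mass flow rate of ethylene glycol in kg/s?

Heat released by hot stream: Q = 16.1 × 1.01 × (450 − 53.0) = 6455.6 kJ/s
Energy balance on cold side (adiabatic exchanger): Q = ṁ_c·Cp_c·(T_c,out − T_c,in)
ṁ_c = 6455.6 / [2.41 × (144 − -4.98)] = 17.98 kg/s

ṁ_c = 18.0 kg/s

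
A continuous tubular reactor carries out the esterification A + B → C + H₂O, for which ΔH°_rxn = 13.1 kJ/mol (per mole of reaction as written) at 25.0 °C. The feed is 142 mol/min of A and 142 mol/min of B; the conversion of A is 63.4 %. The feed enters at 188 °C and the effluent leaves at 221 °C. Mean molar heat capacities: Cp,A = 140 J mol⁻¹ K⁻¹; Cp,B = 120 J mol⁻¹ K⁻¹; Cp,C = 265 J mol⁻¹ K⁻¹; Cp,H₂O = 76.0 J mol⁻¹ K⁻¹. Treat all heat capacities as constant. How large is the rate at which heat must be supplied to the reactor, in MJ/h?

Q_in = 230 MJ/h

Extent of reaction ξ = 0.634 × 142 = 90.028 mol/min
Reaction term: ξ·ΔH°_rxn = 90.028 × 13.1 = 1179.4 kJ/min
Sensible, feed 188→25 °C: -6018 kJ/min
Outlet flows (mol/min): A 51.972, B 51.972, C 90.028, H₂O 90.028
Sensible, products 25→221 °C: 8665.6 kJ/min
Q = ΔH = 3827 kJ/min = 63.784 kW
Heat supplied = 229.62 MJ/h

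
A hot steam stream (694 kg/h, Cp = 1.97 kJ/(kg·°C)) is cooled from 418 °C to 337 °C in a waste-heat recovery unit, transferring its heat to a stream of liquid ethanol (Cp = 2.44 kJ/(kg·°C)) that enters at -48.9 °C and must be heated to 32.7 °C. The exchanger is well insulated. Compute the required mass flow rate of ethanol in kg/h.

ṁ_c = 556 kg/h

Heat released by hot stream: Q = 694 × 1.97 × (418 − 337) = 110740 kJ/h
Energy balance on cold side (adiabatic exchanger): Q = ṁ_c·Cp_c·(T_c,out − T_c,in)
ṁ_c = 110740 / [2.44 × (32.7 − -48.9)] = 556.2 kg/h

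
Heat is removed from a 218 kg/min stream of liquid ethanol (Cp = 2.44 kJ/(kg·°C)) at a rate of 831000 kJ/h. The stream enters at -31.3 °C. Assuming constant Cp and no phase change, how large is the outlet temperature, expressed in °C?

Q = 831000 kJ/h = 13850 kJ/min
ΔT = Q/(ṁ·Cp) = 13850/(218×2.44) = 26.038 K
T_out = -31.3 − 26.038 = -57.338 °C

T_out = -57.3 °C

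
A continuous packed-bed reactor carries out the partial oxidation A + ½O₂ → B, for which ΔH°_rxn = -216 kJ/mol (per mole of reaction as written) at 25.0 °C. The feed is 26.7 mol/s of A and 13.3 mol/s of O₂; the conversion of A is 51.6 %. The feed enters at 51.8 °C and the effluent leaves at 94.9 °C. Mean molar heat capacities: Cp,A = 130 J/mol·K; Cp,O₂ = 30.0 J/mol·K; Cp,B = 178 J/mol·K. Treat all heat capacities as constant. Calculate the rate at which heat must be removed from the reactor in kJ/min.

Q_out = 167000 kJ/min

Extent of reaction ξ = 0.516 × 26.7 = 13.777 mol/s
Reaction term: ξ·ΔH°_rxn = 13.777 × -216 = -2975.9 kJ/s
Sensible, feed 51.8→25 °C: -103.72 kJ/s
Outlet flows (mol/s): A 12.923, O₂ 6.4114, B 13.777
Sensible, products 25→94.9 °C: 302.29 kJ/s
Q = ΔH = -2777.3 kJ/s = -2777.3 kW
Heat removed = 166640 kJ/min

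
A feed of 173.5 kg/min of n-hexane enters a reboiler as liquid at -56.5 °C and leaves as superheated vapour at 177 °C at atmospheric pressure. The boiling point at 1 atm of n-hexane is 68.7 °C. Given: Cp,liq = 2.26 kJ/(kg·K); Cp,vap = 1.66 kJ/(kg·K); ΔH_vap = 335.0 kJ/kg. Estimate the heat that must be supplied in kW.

Q = 2310 kW

liquid -56.5→68.7 °C: 282.95 kJ/kg
vaporisation at 68.7 °C: 335 kJ/kg
vapour 68.7→177 °C: 179.78 kJ/kg
Δh = 282.95 + 335 + 179.78 = 797.73 kJ/kg
Q = ṁ·Δh = 173.5 kg/min × 797.73 kJ/kg = 138410 kJ/min
|Q| = 2306.8 kW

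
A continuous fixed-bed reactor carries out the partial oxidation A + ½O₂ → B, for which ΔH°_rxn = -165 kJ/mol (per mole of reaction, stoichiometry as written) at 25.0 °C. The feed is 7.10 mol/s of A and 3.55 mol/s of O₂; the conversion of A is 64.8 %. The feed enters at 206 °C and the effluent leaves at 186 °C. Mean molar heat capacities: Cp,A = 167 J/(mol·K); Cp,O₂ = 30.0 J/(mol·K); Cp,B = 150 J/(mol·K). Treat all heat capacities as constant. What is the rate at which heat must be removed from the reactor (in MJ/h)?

Q_out = 2910 MJ/h

Extent of reaction ξ = 0.648 × 7.10 = 4.6008 mol/s
Reaction term: ξ·ΔH°_rxn = 4.6008 × -165 = -759.13 kJ/s
Sensible, feed 206→25 °C: -233.89 kJ/s
Outlet flows (mol/s): A 2.4992, O₂ 1.2496, B 4.6008
Sensible, products 25→186 °C: 184.34 kJ/s
Q = ΔH = -808.68 kJ/s = -808.68 kW
Heat removed = 2911.2 MJ/h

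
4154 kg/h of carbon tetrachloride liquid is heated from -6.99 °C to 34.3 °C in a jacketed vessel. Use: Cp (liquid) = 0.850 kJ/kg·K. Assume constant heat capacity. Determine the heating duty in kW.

Q = 40.5 kW

Q = ṁ·Cp·ΔT = 4154 × 0.850 × (34.3 − -6.99) = 145790 kJ/h
Converting: 145790 / 3600 s = 40.497 kW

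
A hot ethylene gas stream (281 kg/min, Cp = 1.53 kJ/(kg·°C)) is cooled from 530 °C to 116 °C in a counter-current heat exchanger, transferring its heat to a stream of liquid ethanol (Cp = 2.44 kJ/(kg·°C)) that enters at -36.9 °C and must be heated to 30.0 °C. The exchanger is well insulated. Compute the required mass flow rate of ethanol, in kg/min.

ṁ_c = 1090 kg/min

Heat released by hot stream: Q = 281 × 1.53 × (530 − 116) = 177990 kJ/min
Energy balance on cold side (adiabatic exchanger): Q = ṁ_c·Cp_c·(T_c,out − T_c,in)
ṁ_c = 177990 / [2.44 × (30.0 − -36.9)] = 1090.4 kg/min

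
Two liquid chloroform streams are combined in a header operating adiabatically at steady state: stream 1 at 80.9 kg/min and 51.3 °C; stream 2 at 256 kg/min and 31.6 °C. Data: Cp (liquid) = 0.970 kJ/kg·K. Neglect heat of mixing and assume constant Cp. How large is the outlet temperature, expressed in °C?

Adiabatic, steady state ⇒ Σ ṁᵢCp,ᵢ(T_out − Tᵢ) = 0
Σ ṁᵢCp,ᵢTᵢ = 80.9×0.970×51.3 + 256×0.970×31.6 = 11873
Σ ṁᵢCp,ᵢ = 80.9×0.970 + 256×0.970 = 326.79
T_out = 11873 / 326.79 = 36.331 °C

T_out = 36.3 °C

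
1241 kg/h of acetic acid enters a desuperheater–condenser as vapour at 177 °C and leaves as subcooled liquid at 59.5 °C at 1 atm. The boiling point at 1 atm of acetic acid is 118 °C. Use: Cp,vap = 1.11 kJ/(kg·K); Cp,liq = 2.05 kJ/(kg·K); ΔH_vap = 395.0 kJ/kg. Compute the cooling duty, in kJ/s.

vapour 177→118 °C: -65.49 kJ/kg
condensation at 118 °C: -395 kJ/kg
liquid 118→59.5 °C: -119.92 kJ/kg
Δh = -65.49 + -395 + -119.92 = -580.41 kJ/kg
Q = ṁ·Δh = 1241 kg/h × -580.41 kJ/kg = -720300 kJ/h
|Q| = 200.08 kW

Q_c = 200 kJ/s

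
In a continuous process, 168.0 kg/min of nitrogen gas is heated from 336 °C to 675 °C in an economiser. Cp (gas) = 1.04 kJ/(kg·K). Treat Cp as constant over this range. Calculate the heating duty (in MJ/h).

Q = ṁ·Cp·ΔT = 168.0 × 1.04 × (675 − 336) = 59230 kJ/min
Converting: 59230 / 60 s = 987.17 kW
Heating duty = 3553.8 MJ/h

Q = 3550 MJ/h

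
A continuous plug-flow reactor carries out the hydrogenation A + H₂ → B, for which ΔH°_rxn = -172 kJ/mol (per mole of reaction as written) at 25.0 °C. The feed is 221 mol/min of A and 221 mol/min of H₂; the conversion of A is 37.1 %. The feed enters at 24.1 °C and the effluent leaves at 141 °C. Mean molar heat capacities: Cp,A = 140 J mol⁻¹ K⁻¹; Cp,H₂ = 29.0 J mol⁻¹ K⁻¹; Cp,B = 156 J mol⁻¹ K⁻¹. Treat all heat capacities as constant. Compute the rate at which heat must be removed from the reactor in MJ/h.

Extent of reaction ξ = 0.371 × 221 = 81.991 mol/min
Reaction term: ξ·ΔH°_rxn = 81.991 × -172 = -14102 kJ/min
Sensible, feed 24.1→25 °C: 33.614 kJ/min
Outlet flows (mol/min): A 139.01, H₂ 139.01, B 81.991
Sensible, products 25→141 °C: 4208.8 kJ/min
Q = ΔH = -9860 kJ/min = -164.33 kW
Heat removed = 591.6 MJ/h

Q_out = 592 MJ/h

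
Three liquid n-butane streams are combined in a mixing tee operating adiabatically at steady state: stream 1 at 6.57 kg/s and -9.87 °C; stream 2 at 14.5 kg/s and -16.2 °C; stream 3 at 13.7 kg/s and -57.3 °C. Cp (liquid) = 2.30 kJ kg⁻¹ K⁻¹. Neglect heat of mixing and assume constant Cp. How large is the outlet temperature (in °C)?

Energy balance with Q = 0: Σ ṁᵢCp,ᵢ(T_out − Tᵢ) = 0
Σ ṁᵢCp,ᵢTᵢ = 6.57×2.30×-9.87 + 14.5×2.30×-16.2 + 13.7×2.30×-57.3 = -2494.9
Σ ṁᵢCp,ᵢ = 6.57×2.30 + 14.5×2.30 + 13.7×2.30 = 79.971
T_out = -2494.9 / 79.971 = -31.198 °C

T_out = -31.2 °C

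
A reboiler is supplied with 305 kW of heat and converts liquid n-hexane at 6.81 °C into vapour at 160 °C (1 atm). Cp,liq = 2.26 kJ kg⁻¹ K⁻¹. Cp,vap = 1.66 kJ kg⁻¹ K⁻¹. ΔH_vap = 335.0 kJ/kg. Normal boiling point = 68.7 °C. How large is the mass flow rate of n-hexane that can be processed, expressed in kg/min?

Δh = 2.26×(68.7−6.81) + 335.0 + 1.66×(160−68.7) = 626.43 kJ/kg
Q = 305 kW = 305 kJ/s = 18300 kJ/min
ṁ = Q/Δh = 18300 / 626.43 = 29.213 kg/min

ṁ = 29.2 kg/min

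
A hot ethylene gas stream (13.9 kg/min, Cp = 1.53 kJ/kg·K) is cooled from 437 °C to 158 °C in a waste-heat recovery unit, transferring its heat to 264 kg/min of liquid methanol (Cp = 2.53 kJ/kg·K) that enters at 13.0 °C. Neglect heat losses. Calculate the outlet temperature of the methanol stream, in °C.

T_c,out = 21.9 °C

Heat released by hot stream: Q = 13.9 × 1.53 × (437 − 158) = 5933.5 kJ/min
Energy balance on cold side (adiabatic exchanger): Q = ṁ_c·Cp_c·(T_c,out − T_c,in)
T_c,out = 13.0 + 5933.5/(264 × 2.53) = 21.884 °C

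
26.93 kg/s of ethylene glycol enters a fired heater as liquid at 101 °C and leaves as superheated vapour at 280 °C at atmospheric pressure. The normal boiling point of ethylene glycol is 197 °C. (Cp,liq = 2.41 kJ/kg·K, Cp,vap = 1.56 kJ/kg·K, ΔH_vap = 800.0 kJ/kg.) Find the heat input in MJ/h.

Q = 113000 MJ/h

liquid 101→197 °C: 231.36 kJ/kg
vaporisation at 197 °C: 800 kJ/kg
vapour 197→280 °C: 129.48 kJ/kg
Δh = 231.36 + 800 + 129.48 = 1160.8 kJ/kg
Q = ṁ·Δh = 26.93 kg/s × 1160.8 kJ/kg = 31261 kJ/s
|Q| = 31261 kW = 112540 MJ/h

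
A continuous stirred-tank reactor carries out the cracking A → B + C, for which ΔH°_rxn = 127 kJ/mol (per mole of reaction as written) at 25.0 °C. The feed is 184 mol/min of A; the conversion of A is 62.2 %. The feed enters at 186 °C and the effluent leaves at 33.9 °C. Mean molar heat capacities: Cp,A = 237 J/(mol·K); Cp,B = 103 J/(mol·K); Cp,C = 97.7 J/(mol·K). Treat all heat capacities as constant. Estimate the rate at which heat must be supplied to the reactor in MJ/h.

Extent of reaction ξ = 0.622 × 184 = 114.45 mol/min
Reaction term: ξ·ΔH°_rxn = 114.45 × 127 = 14535 kJ/min
Sensible, feed 186→25 °C: -7020.9 kJ/min
Outlet flows (mol/min): A 69.552, B 114.45, C 114.45
Sensible, products 25→33.9 °C: 351.14 kJ/min
Q = ΔH = 7865.1 kJ/min = 131.09 kW
Heat supplied = 471.91 MJ/h

Q_in = 472 MJ/h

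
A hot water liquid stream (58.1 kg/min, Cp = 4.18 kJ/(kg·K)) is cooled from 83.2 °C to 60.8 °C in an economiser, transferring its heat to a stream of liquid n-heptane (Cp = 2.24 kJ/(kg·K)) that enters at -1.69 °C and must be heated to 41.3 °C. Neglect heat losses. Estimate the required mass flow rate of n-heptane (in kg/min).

ṁ_c = 56.5 kg/min

Heat released by hot stream: Q = 58.1 × 4.18 × (83.2 − 60.8) = 5440 kJ/min
Energy balance on cold side (adiabatic exchanger): Q = ṁ_c·Cp_c·(T_c,out − T_c,in)
ṁ_c = 5440 / [2.24 × (41.3 − -1.69)] = 56.492 kg/min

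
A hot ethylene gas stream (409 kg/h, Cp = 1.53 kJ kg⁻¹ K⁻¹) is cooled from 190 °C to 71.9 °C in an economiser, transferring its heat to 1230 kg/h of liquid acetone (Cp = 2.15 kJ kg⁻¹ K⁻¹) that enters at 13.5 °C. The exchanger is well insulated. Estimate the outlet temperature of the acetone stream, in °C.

T_c,out = 41.4 °C

Heat released by hot stream: Q = 409 × 1.53 × (190 − 71.9) = 73903 kJ/h
Energy balance on cold side (adiabatic exchanger): Q = ṁ_c·Cp_c·(T_c,out − T_c,in)
T_c,out = 13.5 + 73903/(1230 × 2.15) = 41.446 °C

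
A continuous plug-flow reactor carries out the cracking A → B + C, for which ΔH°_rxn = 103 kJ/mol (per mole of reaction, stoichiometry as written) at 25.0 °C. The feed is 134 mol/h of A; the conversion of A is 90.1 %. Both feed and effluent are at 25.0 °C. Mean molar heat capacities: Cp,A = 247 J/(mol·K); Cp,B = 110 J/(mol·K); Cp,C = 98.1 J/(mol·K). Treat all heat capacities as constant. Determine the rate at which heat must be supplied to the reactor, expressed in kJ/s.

Extent of reaction ξ = 0.901 × 134 = 120.73 mol/h
Reaction term: ξ·ΔH°_rxn = 120.73 × 103 = 12436 kJ/h
Q = ΔH = 12436 kJ/h = 3.4543 kW
Heat supplied = 3.4543 kJ/s

Q_in = 3.45 kJ/s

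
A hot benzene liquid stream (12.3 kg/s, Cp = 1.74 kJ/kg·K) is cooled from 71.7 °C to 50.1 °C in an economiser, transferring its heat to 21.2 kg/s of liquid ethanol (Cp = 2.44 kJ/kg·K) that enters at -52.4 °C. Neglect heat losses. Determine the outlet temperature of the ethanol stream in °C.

T_c,out = -43.5 °C

Heat released by hot stream: Q = 12.3 × 1.74 × (71.7 − 50.1) = 462.28 kJ/s
Energy balance on cold side (adiabatic exchanger): Q = ṁ_c·Cp_c·(T_c,out − T_c,in)
T_c,out = -52.4 + 462.28/(21.2 × 2.44) = -43.463 °C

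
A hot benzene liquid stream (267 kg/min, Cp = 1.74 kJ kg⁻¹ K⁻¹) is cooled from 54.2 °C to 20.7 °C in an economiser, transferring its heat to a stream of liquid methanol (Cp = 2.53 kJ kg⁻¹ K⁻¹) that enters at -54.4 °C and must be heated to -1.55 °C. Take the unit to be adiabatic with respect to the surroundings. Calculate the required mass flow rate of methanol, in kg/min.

Heat released by hot stream: Q = 267 × 1.74 × (54.2 − 20.7) = 15563 kJ/min
Energy balance on cold side (adiabatic exchanger): Q = ṁ_c·Cp_c·(T_c,out − T_c,in)
ṁ_c = 15563 / [2.53 × (-1.55 − -54.4)] = 116.4 kg/min

ṁ_c = 116 kg/min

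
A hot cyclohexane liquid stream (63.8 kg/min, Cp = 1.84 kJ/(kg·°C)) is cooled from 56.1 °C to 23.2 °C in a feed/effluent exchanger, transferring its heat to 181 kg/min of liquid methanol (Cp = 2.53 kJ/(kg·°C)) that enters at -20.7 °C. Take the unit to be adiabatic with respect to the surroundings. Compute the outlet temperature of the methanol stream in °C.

T_c,out = -12.3 °C

Heat released by hot stream: Q = 63.8 × 1.84 × (56.1 − 23.2) = 3862.2 kJ/min
Energy balance on cold side (adiabatic exchanger): Q = ṁ_c·Cp_c·(T_c,out − T_c,in)
T_c,out = -20.7 + 3862.2/(181 × 2.53) = -12.266 °C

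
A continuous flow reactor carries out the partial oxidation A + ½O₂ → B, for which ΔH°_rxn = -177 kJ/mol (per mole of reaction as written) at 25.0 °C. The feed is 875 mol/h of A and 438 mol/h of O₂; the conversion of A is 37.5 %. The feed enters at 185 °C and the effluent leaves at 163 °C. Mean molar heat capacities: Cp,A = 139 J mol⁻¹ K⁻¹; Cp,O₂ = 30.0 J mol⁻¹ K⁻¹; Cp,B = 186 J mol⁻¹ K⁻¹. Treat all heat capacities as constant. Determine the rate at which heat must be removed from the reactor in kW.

Q_out = 16.6 kW

Extent of reaction ξ = 0.375 × 875 = 328.12 mol/h
Reaction term: ξ·ΔH°_rxn = 328.12 × -177 = -58078 kJ/h
Sensible, feed 185→25 °C: -21562 kJ/h
Outlet flows (mol/h): A 546.88, O₂ 273.94, B 328.12
Sensible, products 25→163 °C: 20047 kJ/h
Q = ΔH = -59594 kJ/h = -16.554 kW
Heat removed = 16.554 kW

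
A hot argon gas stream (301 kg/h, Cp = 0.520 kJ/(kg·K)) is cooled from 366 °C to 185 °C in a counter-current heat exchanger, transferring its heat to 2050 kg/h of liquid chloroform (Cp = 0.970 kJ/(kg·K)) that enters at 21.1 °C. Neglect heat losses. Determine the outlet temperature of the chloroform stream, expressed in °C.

Heat released by hot stream: Q = 301 × 0.520 × (366 − 185) = 28330 kJ/h
Energy balance on cold side (adiabatic exchanger): Q = ṁ_c·Cp_c·(T_c,out − T_c,in)
T_c,out = 21.1 + 28330/(2050 × 0.970) = 35.347 °C

T_c,out = 35.3 °C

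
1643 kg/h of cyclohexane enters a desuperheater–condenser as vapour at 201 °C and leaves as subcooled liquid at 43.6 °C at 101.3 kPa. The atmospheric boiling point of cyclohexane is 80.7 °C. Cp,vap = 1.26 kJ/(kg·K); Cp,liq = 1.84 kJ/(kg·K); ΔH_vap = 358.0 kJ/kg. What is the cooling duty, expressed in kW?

Q_c = 264 kW

vapour 201→80.7 °C: -151.58 kJ/kg
condensation at 80.7 °C: -358 kJ/kg
liquid 80.7→43.6 °C: -68.264 kJ/kg
Δh = -151.58 + -358 + -68.264 = -577.84 kJ/kg
Q = ṁ·Δh = 1643 kg/h × -577.84 kJ/kg = -949390 kJ/h
|Q| = 263.72 kW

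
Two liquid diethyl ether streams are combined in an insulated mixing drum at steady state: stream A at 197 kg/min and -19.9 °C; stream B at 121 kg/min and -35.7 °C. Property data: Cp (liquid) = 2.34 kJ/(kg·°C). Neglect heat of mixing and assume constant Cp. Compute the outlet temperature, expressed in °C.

Adiabatic, steady state ⇒ Σ ṁᵢCp,ᵢ(T_out − Tᵢ) = 0
Σ ṁᵢCp,ᵢTᵢ = 197×2.34×-19.9 + 121×2.34×-35.7 = -19282
Σ ṁᵢCp,ᵢ = 197×2.34 + 121×2.34 = 744.12
T_out = -19282 / 744.12 = -25.912 °C

T_out = -25.9 °C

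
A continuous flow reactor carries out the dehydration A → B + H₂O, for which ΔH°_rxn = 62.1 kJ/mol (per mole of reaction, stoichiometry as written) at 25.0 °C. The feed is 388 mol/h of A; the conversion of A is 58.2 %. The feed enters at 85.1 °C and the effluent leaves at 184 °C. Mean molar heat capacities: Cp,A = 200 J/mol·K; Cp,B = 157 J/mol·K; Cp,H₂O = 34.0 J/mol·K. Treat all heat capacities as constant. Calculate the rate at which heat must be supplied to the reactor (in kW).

Extent of reaction ξ = 0.582 × 388 = 225.82 mol/h
Reaction term: ξ·ΔH°_rxn = 225.82 × 62.1 = 14023 kJ/h
Sensible, feed 85.1→25 °C: -4663.8 kJ/h
Outlet flows (mol/h): A 162.18, B 225.82, H₂O 225.82
Sensible, products 25→184 °C: 12015 kJ/h
Q = ΔH = 21375 kJ/h = 5.9374 kW
Heat supplied = 5.9374 kW

Q_in = 5.94 kW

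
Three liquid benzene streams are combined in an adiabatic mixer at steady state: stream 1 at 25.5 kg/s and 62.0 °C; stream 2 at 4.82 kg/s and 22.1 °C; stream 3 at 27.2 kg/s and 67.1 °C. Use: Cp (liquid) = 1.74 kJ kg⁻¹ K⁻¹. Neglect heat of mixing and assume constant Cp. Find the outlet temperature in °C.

Energy balance with Q = 0: Σ ṁᵢCp,ᵢ(T_out − Tᵢ) = 0
Σ ṁᵢCp,ᵢTᵢ = 25.5×1.74×62.0 + 4.82×1.74×22.1 + 27.2×1.74×67.1 = 6112
Σ ṁᵢCp,ᵢ = 25.5×1.74 + 4.82×1.74 + 27.2×1.74 = 100.08
T_out = 6112 / 100.08 = 61.068 °C

T_out = 61.1 °C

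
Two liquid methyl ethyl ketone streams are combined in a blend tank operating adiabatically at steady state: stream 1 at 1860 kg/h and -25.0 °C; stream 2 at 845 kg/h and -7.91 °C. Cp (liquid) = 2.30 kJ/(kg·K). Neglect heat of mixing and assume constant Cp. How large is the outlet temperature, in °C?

T_out = -19.7 °C

Adiabatic, steady state ⇒ Σ ṁᵢCp,ᵢ(T_out − Tᵢ) = 0
T_out = Σ ṁᵢCp,ᵢTᵢ / Σ ṁᵢCp,ᵢ
      = -122320 / 6221.5 = -19.661 °C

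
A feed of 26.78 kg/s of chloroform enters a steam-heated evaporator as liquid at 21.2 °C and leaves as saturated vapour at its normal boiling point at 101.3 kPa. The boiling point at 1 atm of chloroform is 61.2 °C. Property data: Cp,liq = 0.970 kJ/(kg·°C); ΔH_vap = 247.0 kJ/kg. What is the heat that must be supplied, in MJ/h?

liquid 21.2→61.2 °C: 38.8 kJ/kg
vaporisation at 61.2 °C: 247 kJ/kg
Δh = 38.8 + 247 = 285.8 kJ/kg
Q = ṁ·Δh = 26.78 kg/s × 285.8 kJ/kg = 7653.7 kJ/s
|Q| = 7653.7 kW = 27553 MJ/h

Q = 27600 MJ/h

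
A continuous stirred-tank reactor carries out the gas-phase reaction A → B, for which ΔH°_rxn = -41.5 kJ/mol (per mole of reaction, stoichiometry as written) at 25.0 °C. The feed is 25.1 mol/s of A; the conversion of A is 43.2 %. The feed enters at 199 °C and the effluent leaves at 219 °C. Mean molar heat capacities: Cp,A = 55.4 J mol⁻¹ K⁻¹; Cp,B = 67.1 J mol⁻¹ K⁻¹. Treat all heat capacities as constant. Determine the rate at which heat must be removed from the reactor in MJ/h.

Q_out = 1430 MJ/h

Extent of reaction ξ = 0.432 × 25.1 = 10.843 mol/s
Reaction term: ξ·ΔH°_rxn = 10.843 × -41.5 = -449.99 kJ/s
Sensible, feed 199→25 °C: -241.95 kJ/s
Outlet flows (mol/s): A 14.257, B 10.843
Sensible, products 25→219 °C: 294.38 kJ/s
Q = ΔH = -397.57 kJ/s = -397.57 kW
Heat removed = 1431.3 MJ/h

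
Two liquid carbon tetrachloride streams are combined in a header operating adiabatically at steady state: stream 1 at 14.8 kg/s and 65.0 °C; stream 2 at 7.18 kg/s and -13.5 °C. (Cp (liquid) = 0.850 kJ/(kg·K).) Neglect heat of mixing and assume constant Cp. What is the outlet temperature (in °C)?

T_out = 39.4 °C

No heat crosses the boundary, so H_out = H_in.
T_out = Σ ṁᵢCp,ᵢTᵢ / Σ ṁᵢCp,ᵢ
      = 735.31 / 18.683 = 39.357 °C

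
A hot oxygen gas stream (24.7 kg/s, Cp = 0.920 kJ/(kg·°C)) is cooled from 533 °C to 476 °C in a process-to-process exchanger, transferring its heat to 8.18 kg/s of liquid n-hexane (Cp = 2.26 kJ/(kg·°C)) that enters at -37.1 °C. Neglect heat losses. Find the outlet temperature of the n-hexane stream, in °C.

T_c,out = 33.0 °C

Heat released by hot stream: Q = 24.7 × 0.920 × (533 − 476) = 1295.3 kJ/s
Energy balance on cold side (adiabatic exchanger): Q = ṁ_c·Cp_c·(T_c,out − T_c,in)
T_c,out = -37.1 + 1295.3/(8.18 × 2.26) = 32.964 °C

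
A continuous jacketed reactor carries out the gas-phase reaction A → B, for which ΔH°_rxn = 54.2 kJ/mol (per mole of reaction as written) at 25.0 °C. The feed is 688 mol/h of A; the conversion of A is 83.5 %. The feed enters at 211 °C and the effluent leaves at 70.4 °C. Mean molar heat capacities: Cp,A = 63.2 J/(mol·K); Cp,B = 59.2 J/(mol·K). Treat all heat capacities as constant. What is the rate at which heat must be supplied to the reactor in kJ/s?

Q_in = 6.92 kJ/s

Extent of reaction ξ = 0.835 × 688 = 574.48 mol/h
Reaction term: ξ·ΔH°_rxn = 574.48 × 54.2 = 31137 kJ/h
Sensible, feed 211→25 °C: -8087.6 kJ/h
Outlet flows (mol/h): A 113.52, B 574.48
Sensible, products 25→70.4 °C: 1869.7 kJ/h
Q = ΔH = 24919 kJ/h = 6.9219 kW
Heat supplied = 6.9219 kJ/s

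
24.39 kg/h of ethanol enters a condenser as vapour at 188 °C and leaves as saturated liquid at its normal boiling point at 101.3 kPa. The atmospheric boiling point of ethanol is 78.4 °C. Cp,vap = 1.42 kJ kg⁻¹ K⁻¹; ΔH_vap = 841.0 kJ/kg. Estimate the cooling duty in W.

Q_c = 6750 W

vapour 188→78.4 °C: -155.63 kJ/kg
condensation at 78.4 °C: -841 kJ/kg
Δh = -155.63 + -841 = -996.63 kJ/kg
Q = ṁ·Δh = 24.39 kg/h × -996.63 kJ/kg = -24308 kJ/h
|Q| = 6.7522 kW = 6752.2 W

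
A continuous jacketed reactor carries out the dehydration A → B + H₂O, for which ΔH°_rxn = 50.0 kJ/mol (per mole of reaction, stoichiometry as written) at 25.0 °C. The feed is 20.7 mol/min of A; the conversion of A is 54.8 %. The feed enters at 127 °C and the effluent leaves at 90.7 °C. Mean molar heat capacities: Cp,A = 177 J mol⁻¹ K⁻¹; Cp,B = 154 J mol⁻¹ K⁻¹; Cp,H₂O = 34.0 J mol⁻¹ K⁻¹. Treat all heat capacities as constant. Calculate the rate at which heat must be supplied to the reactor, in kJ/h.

Extent of reaction ξ = 0.548 × 20.7 = 11.344 mol/min
Reaction term: ξ·ΔH°_rxn = 11.344 × 50.0 = 567.18 kJ/min
Sensible, feed 127→25 °C: -373.72 kJ/min
Outlet flows (mol/min): A 9.3564, B 11.344, H₂O 11.344
Sensible, products 25→90.7 °C: 248.92 kJ/min
Q = ΔH = 442.38 kJ/min = 7.373 kW
Heat supplied = 26543 kJ/h

Q_in = 26500 kJ/h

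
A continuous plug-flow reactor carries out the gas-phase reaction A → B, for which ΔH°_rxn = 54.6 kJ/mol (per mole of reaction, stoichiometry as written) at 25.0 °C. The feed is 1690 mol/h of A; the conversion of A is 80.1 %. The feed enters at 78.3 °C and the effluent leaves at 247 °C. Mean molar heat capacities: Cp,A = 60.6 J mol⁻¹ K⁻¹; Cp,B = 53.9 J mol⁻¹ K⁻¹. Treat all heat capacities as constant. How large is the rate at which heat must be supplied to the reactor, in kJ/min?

Q_in = 1490 kJ/min

Extent of reaction ξ = 0.801 × 1690 = 1353.7 mol/h
Reaction term: ξ·ΔH°_rxn = 1353.7 × 54.6 = 73911 kJ/h
Sensible, feed 78.3→25 °C: -5458.7 kJ/h
Outlet flows (mol/h): A 336.31, B 1353.7
Sensible, products 25→247 °C: 20722 kJ/h
Q = ΔH = 89175 kJ/h = 24.771 kW
Heat supplied = 1486.3 kJ/min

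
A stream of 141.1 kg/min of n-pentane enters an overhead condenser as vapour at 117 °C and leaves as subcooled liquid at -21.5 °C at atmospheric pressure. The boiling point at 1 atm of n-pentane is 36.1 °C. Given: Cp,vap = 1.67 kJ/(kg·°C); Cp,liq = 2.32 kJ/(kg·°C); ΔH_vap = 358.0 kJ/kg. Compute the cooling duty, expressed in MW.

vapour 117→36.1 °C: -135.1 kJ/kg
condensation at 36.1 °C: -358 kJ/kg
liquid 36.1→-21.5 °C: -133.63 kJ/kg
Δh = -135.1 + -358 + -133.63 = -626.74 kJ/kg
Q = ṁ·Δh = 141.1 kg/min × -626.74 kJ/kg = -88432 kJ/min
|Q| = 1473.9 kW = 1.4739 MW

Q_c = 1.47 MW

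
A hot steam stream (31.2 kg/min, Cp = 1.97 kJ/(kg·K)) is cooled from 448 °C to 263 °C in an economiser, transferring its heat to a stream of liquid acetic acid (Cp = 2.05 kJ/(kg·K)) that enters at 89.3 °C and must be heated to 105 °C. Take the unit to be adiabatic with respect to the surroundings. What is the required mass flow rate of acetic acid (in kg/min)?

ṁ_c = 353 kg/min

Heat released by hot stream: Q = 31.2 × 1.97 × (448 − 263) = 11371 kJ/min
Energy balance on cold side (adiabatic exchanger): Q = ṁ_c·Cp_c·(T_c,out − T_c,in)
ṁ_c = 11371 / [2.05 × (105 − 89.3)] = 353.3 kg/min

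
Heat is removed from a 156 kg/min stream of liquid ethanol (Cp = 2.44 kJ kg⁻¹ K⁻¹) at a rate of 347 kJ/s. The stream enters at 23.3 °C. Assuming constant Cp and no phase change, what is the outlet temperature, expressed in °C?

Q = 347 kJ/s = 20820 kJ/min
ΔT = Q/(ṁ·Cp) = 20820/(156×2.44) = 54.697 K
T_out = 23.3 − 54.697 = -31.397 °C

T_out = -31.4 °C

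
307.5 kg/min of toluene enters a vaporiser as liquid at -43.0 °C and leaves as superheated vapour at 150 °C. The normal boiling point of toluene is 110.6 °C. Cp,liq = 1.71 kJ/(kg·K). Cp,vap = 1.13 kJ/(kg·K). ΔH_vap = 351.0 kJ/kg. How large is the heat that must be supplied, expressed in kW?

liquid -43.0→110.6 °C: 262.66 kJ/kg
vaporisation at 110.6 °C: 351 kJ/kg
vapour 110.6→150 °C: 44.522 kJ/kg
Δh = 262.66 + 351 + 44.522 = 658.18 kJ/kg
Q = ṁ·Δh = 307.5 kg/min × 658.18 kJ/kg = 202390 kJ/min
|Q| = 3373.2 kW

Q = 3370 kW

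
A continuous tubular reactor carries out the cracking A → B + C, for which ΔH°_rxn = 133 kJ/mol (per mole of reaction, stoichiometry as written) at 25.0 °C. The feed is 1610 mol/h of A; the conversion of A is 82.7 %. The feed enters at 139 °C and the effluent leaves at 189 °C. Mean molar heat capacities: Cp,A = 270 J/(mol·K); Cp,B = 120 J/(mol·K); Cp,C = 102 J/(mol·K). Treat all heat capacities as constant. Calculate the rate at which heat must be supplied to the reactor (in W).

Q_in = 52300 W

Extent of reaction ξ = 0.827 × 1610 = 1331.5 mol/h
Reaction term: ξ·ΔH°_rxn = 1331.5 × 133 = 177090 kJ/h
Sensible, feed 139→25 °C: -49556 kJ/h
Outlet flows (mol/h): A 278.53, B 1331.5, C 1331.5
Sensible, products 25→189 °C: 60809 kJ/h
Q = ΔH = 188340 kJ/h = 52.316 kW
Heat supplied = 52316 W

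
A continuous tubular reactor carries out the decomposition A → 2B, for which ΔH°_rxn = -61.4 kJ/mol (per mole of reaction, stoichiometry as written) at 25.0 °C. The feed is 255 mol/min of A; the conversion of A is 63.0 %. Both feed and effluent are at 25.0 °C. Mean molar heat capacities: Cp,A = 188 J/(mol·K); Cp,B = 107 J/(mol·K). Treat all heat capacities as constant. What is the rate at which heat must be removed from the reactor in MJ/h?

Extent of reaction ξ = 0.630 × 255 = 160.65 mol/min
Reaction term: ξ·ΔH°_rxn = 160.65 × -61.4 = -9863.9 kJ/min
Q = ΔH = -9863.9 kJ/min = -164.4 kW
Heat removed = 591.83 MJ/h

Q_out = 592 MJ/h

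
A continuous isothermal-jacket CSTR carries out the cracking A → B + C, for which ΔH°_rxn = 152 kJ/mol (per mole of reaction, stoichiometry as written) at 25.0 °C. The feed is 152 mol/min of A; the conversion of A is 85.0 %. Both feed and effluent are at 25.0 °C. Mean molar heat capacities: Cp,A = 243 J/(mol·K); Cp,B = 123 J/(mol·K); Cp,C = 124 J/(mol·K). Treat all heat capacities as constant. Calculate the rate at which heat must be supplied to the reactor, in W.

Extent of reaction ξ = 0.850 × 152 = 129.2 mol/min
Reaction term: ξ·ΔH°_rxn = 129.2 × 152 = 19638 kJ/min
Q = ΔH = 19638 kJ/min = 327.31 kW
Heat supplied = 327310 W

Q_in = 327000 W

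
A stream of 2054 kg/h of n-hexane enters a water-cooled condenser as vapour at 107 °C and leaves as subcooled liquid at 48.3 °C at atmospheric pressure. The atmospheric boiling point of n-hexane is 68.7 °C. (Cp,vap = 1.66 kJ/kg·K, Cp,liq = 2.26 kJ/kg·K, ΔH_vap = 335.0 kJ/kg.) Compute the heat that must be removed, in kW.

Q_c = 254 kW

vapour 107→68.7 °C: -63.578 kJ/kg
condensation at 68.7 °C: -335 kJ/kg
liquid 68.7→48.3 °C: -46.104 kJ/kg
Δh = -63.578 + -335 + -46.104 = -444.68 kJ/kg
Q = ṁ·Δh = 2054 kg/h × -444.68 kJ/kg = -913380 kJ/h
|Q| = 253.72 kW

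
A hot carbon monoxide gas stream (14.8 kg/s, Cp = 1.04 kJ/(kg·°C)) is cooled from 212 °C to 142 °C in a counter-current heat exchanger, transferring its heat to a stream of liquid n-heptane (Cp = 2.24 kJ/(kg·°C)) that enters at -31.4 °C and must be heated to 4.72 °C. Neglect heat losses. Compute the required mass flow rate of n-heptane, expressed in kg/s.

ṁ_c = 13.3 kg/s

Heat released by hot stream: Q = 14.8 × 1.04 × (212 − 142) = 1077.4 kJ/s
Energy balance on cold side (adiabatic exchanger): Q = ṁ_c·Cp_c·(T_c,out − T_c,in)
ṁ_c = 1077.4 / [2.24 × (4.72 − -31.4)] = 13.317 kg/s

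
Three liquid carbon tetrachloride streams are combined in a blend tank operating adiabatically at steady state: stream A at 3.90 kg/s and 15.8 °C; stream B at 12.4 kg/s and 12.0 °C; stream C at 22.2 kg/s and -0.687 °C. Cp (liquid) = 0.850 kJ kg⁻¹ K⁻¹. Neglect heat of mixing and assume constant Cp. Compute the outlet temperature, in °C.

Energy balance with Q = 0: Σ ṁᵢCp,ᵢ(T_out − Tᵢ) = 0
T_out = Σ ṁᵢCp,ᵢTᵢ / Σ ṁᵢCp,ᵢ
      = 165.89 / 32.725 = 5.0693 °C

T_out = 5.07 °C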